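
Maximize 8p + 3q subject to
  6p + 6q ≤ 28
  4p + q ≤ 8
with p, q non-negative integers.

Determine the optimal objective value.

17

(p,q)=(1,3): 6·1+6·3=24≤28, 4·1+1·3=7≤8, objective 17.
(p,q)=(1,2): 6·1+6·2=18≤28, 4·1+1·2=6≤8, objective 14.
(p,q)=(0,4): 6·0+6·4=24≤28, 4·0+1·4=4≤8, objective 12.
No feasible integer point exceeds 17.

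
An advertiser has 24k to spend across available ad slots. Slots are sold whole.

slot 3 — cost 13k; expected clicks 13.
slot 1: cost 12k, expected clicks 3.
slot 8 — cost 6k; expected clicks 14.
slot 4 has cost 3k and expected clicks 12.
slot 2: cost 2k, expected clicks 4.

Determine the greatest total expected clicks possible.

43

slot 3 + slot 8 + slot 4 + slot 2: cost 13 + 6 + 3 + 2 = 24 ≤ 24, expected clicks 13 + 14 + 12 + 4 = 43.
slot 3 + slot 8 + slot 4: cost 13 + 6 + 3 = 22 ≤ 24, expected clicks 13 + 14 + 12 = 39.
Best is slot 3, slot 8, slot 4, and slot 2 with total expected clicks 43.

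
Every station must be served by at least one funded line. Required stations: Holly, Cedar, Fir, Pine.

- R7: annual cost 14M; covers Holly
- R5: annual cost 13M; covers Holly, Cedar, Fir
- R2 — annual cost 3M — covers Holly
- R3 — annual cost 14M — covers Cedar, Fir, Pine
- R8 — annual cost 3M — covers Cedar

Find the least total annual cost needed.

17

This is a weighted set-cover instance.
The greedy cost-per-new-station heuristic would pick R2, R8, and R3 for 20, but a cheaper cover exists.
Choose R2 and R3: together they cover Holly, Cedar, Fir, Pine — every station.
Total annual cost: 3 + 14 = 17.
No cover costs less than 17.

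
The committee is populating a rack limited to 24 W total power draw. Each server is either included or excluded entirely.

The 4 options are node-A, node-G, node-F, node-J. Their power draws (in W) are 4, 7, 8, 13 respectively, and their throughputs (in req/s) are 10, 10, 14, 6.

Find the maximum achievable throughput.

Take node-A, node-G, and node-F: power draw 4 + 7 + 8 = 19 ≤ 24, throughput 10 + 10 + 14 = 34.
No other feasible combination does better.

34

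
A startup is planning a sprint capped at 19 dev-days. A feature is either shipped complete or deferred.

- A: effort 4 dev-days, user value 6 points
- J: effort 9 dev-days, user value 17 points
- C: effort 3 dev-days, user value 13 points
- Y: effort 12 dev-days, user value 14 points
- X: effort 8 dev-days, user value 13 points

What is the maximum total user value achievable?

36

A + J + C: effort 4 + 9 + 3 = 16 ≤ 19, user value 6 + 17 + 13 = 36.
A + C + X: effort 4 + 3 + 8 = 15 ≤ 19, user value 6 + 13 + 13 = 32.
A + C + Y: effort 4 + 3 + 12 = 19 ≤ 19, user value 6 + 13 + 14 = 33.
Best is A, J, and C with total user value 36.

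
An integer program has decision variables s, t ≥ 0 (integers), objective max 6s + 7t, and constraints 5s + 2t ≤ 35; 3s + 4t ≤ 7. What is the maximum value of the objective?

Relaxing integrality, the LP optimum is 14.00 at (s,t) = (2.33, 0), which is not an integer point.
(s,t)=(1,1): 5·1+2·1=7≤35, 3·1+4·1=7≤7, objective 13.
(s,t)=(2,0): 5·2+2·0=10≤35, 3·2+4·0=6≤7, objective 12.
(s,t)=(0,1): 5·0+2·1=2≤35, 3·0+4·1=4≤7, objective 7.
(s,t)=(1,0): 5·1+2·0=5≤35, 3·1+4·0=3≤7, objective 6.
The best lattice point is (1,1), giving 13.

13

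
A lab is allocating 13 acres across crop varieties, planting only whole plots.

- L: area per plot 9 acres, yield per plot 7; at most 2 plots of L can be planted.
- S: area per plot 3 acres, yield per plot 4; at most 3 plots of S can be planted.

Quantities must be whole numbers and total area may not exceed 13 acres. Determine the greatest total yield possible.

S has the best ratio (4/3); taking only S gives at most 3×4 = 12 (stopped by the supply cap of 3).
Optimal: 3×S: area 9 ≤ 13, yield 3·4 = 12.

12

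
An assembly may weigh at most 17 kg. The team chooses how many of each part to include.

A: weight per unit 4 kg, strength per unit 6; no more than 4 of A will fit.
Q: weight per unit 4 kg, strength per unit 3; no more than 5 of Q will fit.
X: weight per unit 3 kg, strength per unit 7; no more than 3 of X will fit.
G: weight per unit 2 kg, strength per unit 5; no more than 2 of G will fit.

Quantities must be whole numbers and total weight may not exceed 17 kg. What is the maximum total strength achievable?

Take 1×A, 3×X, and 2×G: weight 17 ≤ 17, strength 1·6 + 3·7 + 2·5 = 37.
G has the best ratio (5/2) and is taken to its limit of 2; remaining capacity is filled optimally with the others.

37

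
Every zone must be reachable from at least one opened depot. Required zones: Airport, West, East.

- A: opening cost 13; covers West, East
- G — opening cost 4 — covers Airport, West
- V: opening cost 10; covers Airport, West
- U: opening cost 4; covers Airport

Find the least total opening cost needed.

17

This is an integer covering problem.
Choose A and G: together they cover Airport, West, East — every zone.
Total opening cost: 13 + 4 = 17.
No cover costs less than 17.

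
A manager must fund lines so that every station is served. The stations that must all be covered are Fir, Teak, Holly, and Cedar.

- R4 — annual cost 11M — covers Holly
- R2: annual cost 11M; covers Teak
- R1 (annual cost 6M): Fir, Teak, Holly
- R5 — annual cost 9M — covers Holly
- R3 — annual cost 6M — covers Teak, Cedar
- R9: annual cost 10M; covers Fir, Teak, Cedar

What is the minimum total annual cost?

12

Choose R1 and R3: together they cover Fir, Teak, Holly, Cedar — every station.
Total annual cost: 6 + 6 = 12.
No cover costs less than 12.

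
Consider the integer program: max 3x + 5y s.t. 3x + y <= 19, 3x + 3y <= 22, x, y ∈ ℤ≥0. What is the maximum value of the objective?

The continuous relaxation peaks at (0, 7.33) with value 36.67; rounding to a feasible lattice point costs some objective.
(x,y)=(0,7): 3·0+1·7=7≤19, 3·0+3·7=21≤22, objective 35.
(x,y)=(1,6): 3·1+1·6=9≤19, 3·1+3·6=21≤22, objective 33.
(x,y)=(0,6): 3·0+1·6=6≤19, 3·0+3·6=18≤22, objective 30.
Maximum is 35 at (x,y)=(0,7).

35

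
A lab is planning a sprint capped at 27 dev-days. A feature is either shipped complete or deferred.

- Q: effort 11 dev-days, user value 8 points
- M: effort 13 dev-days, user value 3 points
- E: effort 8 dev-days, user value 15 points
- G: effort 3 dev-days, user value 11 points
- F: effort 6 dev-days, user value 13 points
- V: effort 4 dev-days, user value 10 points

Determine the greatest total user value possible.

Treat it as a binary knapsack problem.
Allowing fractional choices, the relaxed optimum would be about 53.4, but features are indivisible.
Q + G + F + V: effort 11 + 3 + 6 + 4 = 24 ≤ 27, user value 8 + 11 + 13 + 10 = 42.
E + G + F + V: effort 8 + 3 + 6 + 4 = 21 ≤ 27, user value 15 + 11 + 13 + 10 = 49.
Q + E + G + V: effort 11 + 8 + 3 + 4 = 26 ≤ 27, user value 8 + 15 + 11 + 10 = 44.
Best is E, G, F, and V with total user value 49.

49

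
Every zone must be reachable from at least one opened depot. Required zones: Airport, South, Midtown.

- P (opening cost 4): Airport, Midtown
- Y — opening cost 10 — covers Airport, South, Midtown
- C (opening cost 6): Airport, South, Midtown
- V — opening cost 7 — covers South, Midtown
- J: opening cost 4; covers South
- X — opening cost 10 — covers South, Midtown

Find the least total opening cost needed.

6

The greedy cost-per-new-zone heuristic would pick P and J for 8, but a cheaper cover exists.
C alone covers Airport, South, Midtown — every zone.
Total opening cost: 6.
No cover costs less than 6.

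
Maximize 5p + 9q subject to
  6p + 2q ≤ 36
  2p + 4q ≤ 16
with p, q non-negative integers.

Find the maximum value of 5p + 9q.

(p,q)=(4,2): 6·4+2·2=28≤36, 2·4+4·2=16≤16, objective 38.
(p,q)=(5,1): 6·5+2·1=32≤36, 2·5+4·1=14≤16, objective 34.
(p,q)=(3,2): 6·3+2·2=22≤36, 2·3+4·2=14≤16, objective 33.
(p,q)=(6,0): 6·6+2·0=36≤36, 2·6+4·0=12≤16, objective 30.
The best lattice point is (4,2), giving 38.

38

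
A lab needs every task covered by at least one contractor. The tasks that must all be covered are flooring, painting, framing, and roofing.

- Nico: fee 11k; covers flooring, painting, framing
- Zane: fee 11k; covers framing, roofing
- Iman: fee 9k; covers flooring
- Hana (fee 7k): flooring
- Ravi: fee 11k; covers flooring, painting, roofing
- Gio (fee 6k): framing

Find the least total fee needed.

The greedy cost-per-new-task heuristic would pick Nico and Zane for 22, but a cheaper cover exists.
Choose Ravi and Gio: together they cover flooring, painting, framing, roofing — every task.
Total fee: 11 + 6 = 17.
No cover costs less than 17.

17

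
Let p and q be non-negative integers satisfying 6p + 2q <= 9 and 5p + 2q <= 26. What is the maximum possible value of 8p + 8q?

32

Relaxing integrality, the LP optimum is 36.00 at (p,q) = (0, 4.5), which is not an integer point.
(p,q)=(0,4): 6·0+2·4=8≤9, 5·0+2·4=8≤26, objective 32.
(p,q)=(0,3): 6·0+2·3=6≤9, 5·0+2·3=6≤26, objective 24.
Maximum is 32 at (p,q)=(0,4).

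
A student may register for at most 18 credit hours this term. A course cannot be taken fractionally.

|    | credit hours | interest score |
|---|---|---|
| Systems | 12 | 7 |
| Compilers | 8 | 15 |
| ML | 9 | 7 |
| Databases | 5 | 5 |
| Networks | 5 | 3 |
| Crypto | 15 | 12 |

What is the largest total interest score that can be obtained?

Allowing fractional choices, the relaxed optimum would be about 24.0, but courses are indivisible.
Compilers + Databases: credit hours 8 + 5 = 13 ≤ 18, interest score 15 + 5 = 20.
Compilers + Databases + Networks: credit hours 8 + 5 + 5 = 18 ≤ 18, interest score 15 + 5 + 3 = 23.
Compilers + ML: credit hours 8 + 9 = 17 ≤ 18, interest score 15 + 7 = 22.
Best is Compilers, Databases, and Networks with total interest score 23.

23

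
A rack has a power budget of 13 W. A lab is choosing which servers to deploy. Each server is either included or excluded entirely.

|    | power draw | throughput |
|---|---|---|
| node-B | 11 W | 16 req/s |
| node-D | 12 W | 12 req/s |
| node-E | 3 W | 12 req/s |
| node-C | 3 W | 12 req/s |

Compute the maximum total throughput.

Allowing fractional choices, the relaxed optimum would be about 34.2, but servers are indivisible.
node-B: power draw 11 ≤ 13, throughput 16.
node-E + node-C: power draw 3 + 3 = 6 ≤ 13, throughput 12 + 12 = 24.
Best is node-E and node-C with total throughput 24.

24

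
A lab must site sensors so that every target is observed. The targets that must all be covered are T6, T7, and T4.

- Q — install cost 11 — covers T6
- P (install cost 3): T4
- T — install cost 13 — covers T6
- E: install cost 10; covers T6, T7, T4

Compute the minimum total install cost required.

10

This is a weighted set-cover instance.
E alone covers T6, T7, T4 — every target.
Total install cost: 10.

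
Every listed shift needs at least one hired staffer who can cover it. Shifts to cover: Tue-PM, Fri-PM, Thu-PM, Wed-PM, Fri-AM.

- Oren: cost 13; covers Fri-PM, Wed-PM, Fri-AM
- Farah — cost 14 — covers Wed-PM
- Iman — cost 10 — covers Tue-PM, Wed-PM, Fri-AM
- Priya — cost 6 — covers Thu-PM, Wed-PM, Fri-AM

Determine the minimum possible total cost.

29

Choose Oren, Iman, and Priya: together they cover Tue-PM, Fri-PM, Thu-PM, Wed-PM, Fri-AM — every shift.
Total cost: 13 + 10 + 6 = 29.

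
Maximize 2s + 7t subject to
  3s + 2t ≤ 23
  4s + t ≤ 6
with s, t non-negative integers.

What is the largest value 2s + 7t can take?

42

(s,t)=(0,6) is feasible, giving 42.
(s,t)=(0,5) is feasible, giving 35.
Maximum is 42 at (s,t)=(0,6).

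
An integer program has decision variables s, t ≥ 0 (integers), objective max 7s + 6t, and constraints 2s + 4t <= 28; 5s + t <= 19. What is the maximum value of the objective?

50

Relaxing integrality, the LP optimum is 52.67 at (s,t) = (2.67, 5.67), which is not an integer point.
(s,t)=(2,6): 2·2+4·6=28≤28, 5·2+1·6=16≤19, objective 50.
(s,t)=(3,4): 2·3+4·4=22≤28, 5·3+1·4=19≤19, objective 45.
The best lattice point is (2,6), giving 50.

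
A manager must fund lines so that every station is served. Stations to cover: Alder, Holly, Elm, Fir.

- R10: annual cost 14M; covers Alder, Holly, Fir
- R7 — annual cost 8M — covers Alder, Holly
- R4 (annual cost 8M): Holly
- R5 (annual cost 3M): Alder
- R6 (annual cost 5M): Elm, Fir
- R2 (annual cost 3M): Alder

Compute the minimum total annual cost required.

13

The greedy cost-per-new-station heuristic would pick R6, R5, and R7 for 16, but a cheaper cover exists.
Choose R7 and R6: together they cover Alder, Holly, Elm, Fir — every station.
Total annual cost: 8 + 5 = 13.
No cover costs less than 13.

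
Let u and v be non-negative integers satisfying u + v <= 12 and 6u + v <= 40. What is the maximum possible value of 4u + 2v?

34

The continuous relaxation peaks at (5.6, 6.4) with value 35.20; rounding to a feasible lattice point costs some objective.
(u,v)=(5,7): 1·5+1·7=12≤12, 6·5+1·7=37≤40, objective 34.
(u,v)=(5,6): 1·5+1·6=11≤12, 6·5+1·6=36≤40, objective 32.
(u,v)=(4,8): 1·4+1·8=12≤12, 6·4+1·8=32≤40, objective 32.
The best lattice point is (5,7), giving 34.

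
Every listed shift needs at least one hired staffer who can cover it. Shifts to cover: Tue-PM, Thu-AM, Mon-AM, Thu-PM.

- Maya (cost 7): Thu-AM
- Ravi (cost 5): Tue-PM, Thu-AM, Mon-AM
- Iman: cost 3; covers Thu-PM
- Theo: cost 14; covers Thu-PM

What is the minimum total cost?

This is a weighted set-cover instance.
Choose Ravi and Iman: together they cover Tue-PM, Thu-AM, Mon-AM, Thu-PM — every shift.
Total cost: 5 + 3 = 8.
No cover costs less than 8.

8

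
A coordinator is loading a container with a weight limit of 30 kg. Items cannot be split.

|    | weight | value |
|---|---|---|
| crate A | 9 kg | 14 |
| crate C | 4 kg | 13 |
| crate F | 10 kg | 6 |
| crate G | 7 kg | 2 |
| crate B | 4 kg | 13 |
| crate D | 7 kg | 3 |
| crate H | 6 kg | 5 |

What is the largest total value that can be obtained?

This is an integer program with binary decision variables.
Allowing fractional choices, the relaxed optimum would be about 49.2, but items are indivisible.
crate A + crate C + crate F + crate B: weight 9 + 4 + 10 + 4 = 27 ≤ 30, value 14 + 13 + 6 + 13 = 46.
crate A + crate C + crate B + crate D + crate H: weight 9 + 4 + 4 + 7 + 6 = 30 ≤ 30, value 14 + 13 + 13 + 3 + 5 = 48.
crate A + crate C + crate G + crate B + crate H: weight 9 + 4 + 7 + 4 + 6 = 30 ≤ 30, value 14 + 13 + 2 + 13 + 5 = 47.
Best is crate A, crate C, crate B, crate D, and crate H with total value 48.

48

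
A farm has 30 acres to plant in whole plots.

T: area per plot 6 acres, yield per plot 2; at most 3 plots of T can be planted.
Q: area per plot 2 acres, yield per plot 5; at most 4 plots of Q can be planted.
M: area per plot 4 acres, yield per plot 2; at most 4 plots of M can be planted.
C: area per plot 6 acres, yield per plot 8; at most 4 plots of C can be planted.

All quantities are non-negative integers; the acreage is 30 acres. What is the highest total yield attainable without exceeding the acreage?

This is a bounded integer knapsack.
3×Q and 4×C: area 30 ≤ 30, yield 3·5 + 4·8 = 47.
4×Q, 1×M, and 3×C: area 30 ≤ 30, yield 4·5 + 1·2 + 3·8 = 46.
Best is 47.

47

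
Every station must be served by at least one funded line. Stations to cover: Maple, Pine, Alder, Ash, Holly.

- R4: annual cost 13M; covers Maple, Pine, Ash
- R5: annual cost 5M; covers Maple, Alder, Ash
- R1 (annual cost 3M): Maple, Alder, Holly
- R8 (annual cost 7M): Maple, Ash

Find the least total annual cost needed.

16

The greedy cost-per-new-station heuristic would pick R1, R5, and R4 for 21, but a cheaper cover exists.
Choose R4 and R1: together they cover Maple, Pine, Alder, Ash, Holly — every station.
Total annual cost: 13 + 3 = 16.
No cover costs less than 16.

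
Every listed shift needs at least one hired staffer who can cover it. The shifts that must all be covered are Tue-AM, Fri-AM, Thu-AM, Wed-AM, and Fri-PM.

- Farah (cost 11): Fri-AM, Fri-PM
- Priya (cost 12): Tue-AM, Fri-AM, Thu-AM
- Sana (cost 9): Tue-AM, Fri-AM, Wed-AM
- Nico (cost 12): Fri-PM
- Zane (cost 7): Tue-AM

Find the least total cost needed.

This is a weighted set-cover instance.
Choose Farah, Priya, and Sana: together they cover Tue-AM, Fri-AM, Thu-AM, Wed-AM, Fri-PM — every shift.
Total cost: 11 + 12 + 9 = 32.

32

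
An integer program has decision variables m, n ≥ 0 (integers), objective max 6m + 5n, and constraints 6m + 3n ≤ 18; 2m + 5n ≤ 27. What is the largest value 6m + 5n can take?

26

Relaxing integrality, the LP optimum is 28.50 at (m,n) = (0.375, 5.25), which is not an integer point.
(m,n)=(1,4): 6·1+3·4=18≤18, 2·1+5·4=22≤27, objective 26.
(m,n)=(0,5): 6·0+3·5=15≤18, 2·0+5·5=25≤27, objective 25.
(m,n)=(1,3): 6·1+3·3=15≤18, 2·1+5·3=17≤27, objective 21.
The best lattice point is (1,4), giving 26.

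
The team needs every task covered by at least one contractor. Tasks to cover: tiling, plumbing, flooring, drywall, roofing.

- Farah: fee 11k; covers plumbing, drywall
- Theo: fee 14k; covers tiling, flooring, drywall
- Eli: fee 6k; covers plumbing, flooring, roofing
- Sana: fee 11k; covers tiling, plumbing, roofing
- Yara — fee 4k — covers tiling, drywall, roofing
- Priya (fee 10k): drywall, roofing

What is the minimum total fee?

10

This is an integer covering problem.
Choose Eli and Yara: together they cover tiling, plumbing, flooring, drywall, roofing — every task.
Total fee: 6 + 4 = 10.
No cover costs less than 10.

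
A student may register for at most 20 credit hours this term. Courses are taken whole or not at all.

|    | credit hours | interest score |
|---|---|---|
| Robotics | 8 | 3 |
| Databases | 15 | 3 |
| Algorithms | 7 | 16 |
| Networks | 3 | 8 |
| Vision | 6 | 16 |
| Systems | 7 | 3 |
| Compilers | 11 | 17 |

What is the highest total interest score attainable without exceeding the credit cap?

41

This is a 0-1 knapsack instance.
Allowing fractional choices, the relaxed optimum would be about 46.2, but courses are indivisible.
Networks + Vision + Compilers: credit hours 3 + 6 + 11 = 20 ≤ 20, interest score 8 + 16 + 17 = 41.
Algorithms + Networks + Vision: credit hours 7 + 3 + 6 = 16 ≤ 20, interest score 16 + 8 + 16 = 40.
Best is Networks, Vision, and Compilers with total interest score 41.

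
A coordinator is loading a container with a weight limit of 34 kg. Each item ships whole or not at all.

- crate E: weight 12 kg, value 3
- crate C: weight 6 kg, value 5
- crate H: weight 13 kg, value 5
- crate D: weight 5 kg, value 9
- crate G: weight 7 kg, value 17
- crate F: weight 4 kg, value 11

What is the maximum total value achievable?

45

Allowing fractional choices, the relaxed optimum would be about 46.6, but items are indivisible.
crate C + crate D + crate G + crate F: weight 6 + 5 + 7 + 4 = 22 ≤ 34, value 5 + 9 + 17 + 11 = 42.
crate E + crate C + crate D + crate G + crate F: weight 12 + 6 + 5 + 7 + 4 = 34 ≤ 34, value 3 + 5 + 9 + 17 + 11 = 45.
Best is crate E, crate C, crate D, crate G, and crate F with total value 45.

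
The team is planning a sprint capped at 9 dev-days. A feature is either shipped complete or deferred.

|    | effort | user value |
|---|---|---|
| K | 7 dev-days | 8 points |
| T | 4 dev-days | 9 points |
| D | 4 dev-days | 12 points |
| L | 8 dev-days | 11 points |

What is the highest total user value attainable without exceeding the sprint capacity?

D: effort 4 ≤ 9, user value 12.
L: effort 8 ≤ 9, user value 11.
T + D: effort 4 + 4 = 8 ≤ 9, user value 9 + 12 = 21.
Best is T and D with total user value 21.

21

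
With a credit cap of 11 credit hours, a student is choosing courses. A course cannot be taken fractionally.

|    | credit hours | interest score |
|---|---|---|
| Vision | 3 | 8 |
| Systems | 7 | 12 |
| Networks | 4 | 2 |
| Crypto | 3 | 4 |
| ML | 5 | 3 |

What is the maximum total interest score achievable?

20

Allowing fractional choices, the relaxed optimum would be about 21.3, but courses are indivisible.
Vision + Crypto + ML: credit hours 3 + 3 + 5 = 11 ≤ 11, interest score 8 + 4 + 3 = 15.
Systems + Crypto: credit hours 7 + 3 = 10 ≤ 11, interest score 12 + 4 = 16.
Vision + Systems: credit hours 3 + 7 = 10 ≤ 11, interest score 8 + 12 = 20.
Best is Vision and Systems with total interest score 20.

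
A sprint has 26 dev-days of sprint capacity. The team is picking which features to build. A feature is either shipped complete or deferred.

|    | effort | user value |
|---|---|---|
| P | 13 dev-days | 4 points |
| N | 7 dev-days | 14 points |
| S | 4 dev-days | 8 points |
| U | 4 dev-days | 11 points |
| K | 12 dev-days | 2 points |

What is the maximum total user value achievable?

33

Allowing fractional choices, the relaxed optimum would be about 36.4, but features are indivisible.
N + S + U: effort 7 + 4 + 4 = 15 ≤ 26, user value 14 + 8 + 11 = 33.
N + U + K: effort 7 + 4 + 12 = 23 ≤ 26, user value 14 + 11 + 2 = 27.
P + N + U: effort 13 + 7 + 4 = 24 ≤ 26, user value 4 + 14 + 11 = 29.
Best is N, S, and U with total user value 33.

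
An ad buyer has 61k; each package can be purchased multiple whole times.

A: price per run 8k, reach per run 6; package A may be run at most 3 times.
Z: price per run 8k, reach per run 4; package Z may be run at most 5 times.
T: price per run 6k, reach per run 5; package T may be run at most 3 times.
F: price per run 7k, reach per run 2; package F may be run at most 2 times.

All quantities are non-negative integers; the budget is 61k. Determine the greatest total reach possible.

41

3×A, 2×Z, and 3×T: price 58 ≤ 61, reach 3·6 + 2·4 + 3·5 = 41.
3×A, 3×Z, and 2×T: price 60 ≤ 61, reach 3·6 + 3·4 + 2·5 = 40.
Best is 41.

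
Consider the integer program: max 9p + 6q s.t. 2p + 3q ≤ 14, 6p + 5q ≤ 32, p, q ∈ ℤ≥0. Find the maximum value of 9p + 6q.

Relaxing integrality, the LP optimum is 48.00 at (p,q) = (5.33, 0), which is not an integer point.
(p,q)=(5,0): 2·5+3·0=10≤14, 6·5+5·0=30≤32, objective 45.
(p,q)=(4,1): 2·4+3·1=11≤14, 6·4+5·1=29≤32, objective 42.
No feasible integer point exceeds 45.

45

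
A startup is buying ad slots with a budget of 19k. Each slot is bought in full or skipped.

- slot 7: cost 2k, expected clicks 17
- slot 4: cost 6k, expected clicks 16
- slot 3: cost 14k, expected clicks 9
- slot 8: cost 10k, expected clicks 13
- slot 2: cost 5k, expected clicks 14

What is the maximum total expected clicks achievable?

This is a 0-1 knapsack instance.
slot 7 + slot 8 + slot 2: cost 2 + 10 + 5 = 17 ≤ 19, expected clicks 17 + 13 + 14 = 44.
slot 7 + slot 4 + slot 8: cost 2 + 6 + 10 = 18 ≤ 19, expected clicks 17 + 16 + 13 = 46.
slot 7 + slot 4 + slot 2: cost 2 + 6 + 5 = 13 ≤ 19, expected clicks 17 + 16 + 14 = 47.
Best is slot 7, slot 4, and slot 2 with total expected clicks 47.

47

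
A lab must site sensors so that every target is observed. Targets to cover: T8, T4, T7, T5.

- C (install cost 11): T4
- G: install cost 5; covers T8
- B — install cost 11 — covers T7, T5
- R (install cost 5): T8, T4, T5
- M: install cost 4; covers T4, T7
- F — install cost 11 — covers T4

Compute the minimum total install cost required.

This is a weighted set-cover instance.
Choose R and M: together they cover T8, T4, T7, T5 — every target.
Total install cost: 5 + 4 = 9.
No cover costs less than 9.

9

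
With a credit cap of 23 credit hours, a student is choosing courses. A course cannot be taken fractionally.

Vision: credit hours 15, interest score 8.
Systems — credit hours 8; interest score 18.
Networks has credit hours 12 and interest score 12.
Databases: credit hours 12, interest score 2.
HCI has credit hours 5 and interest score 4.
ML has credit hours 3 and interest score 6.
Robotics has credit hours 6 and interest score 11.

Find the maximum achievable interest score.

This is an integer program with binary decision variables.
Take Systems, HCI, ML, and Robotics: credit hours 8 + 5 + 3 + 6 = 22 ≤ 23, interest score 18 + 4 + 6 + 11 = 39.
No other feasible combination does better.

39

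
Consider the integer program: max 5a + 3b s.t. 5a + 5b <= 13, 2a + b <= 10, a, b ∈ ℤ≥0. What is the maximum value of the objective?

Relaxing integrality, the LP optimum is 13.00 at (a,b) = (2.6, 0), which is not an integer point.
(a,b)=(2,0): 5·2+5·0=10≤13, 2·2+1·0=4≤10, objective 10.
(a,b)=(1,1): 5·1+5·1=10≤13, 2·1+1·1=3≤10, objective 8.
(a,b)=(1,0): 5·1+5·0=5≤13, 2·1+1·0=2≤10, objective 5.
No feasible integer point exceeds 10.

10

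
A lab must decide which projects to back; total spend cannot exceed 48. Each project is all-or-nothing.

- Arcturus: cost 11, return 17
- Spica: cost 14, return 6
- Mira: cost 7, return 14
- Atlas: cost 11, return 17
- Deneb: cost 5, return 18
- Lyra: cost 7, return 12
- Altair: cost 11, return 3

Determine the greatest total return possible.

78

Allowing fractional choices, the relaxed optimum would be about 81.0, but projects are indivisible.
Arcturus + Mira + Atlas + Deneb + Lyra: cost 11 + 7 + 11 + 5 + 7 = 41 ≤ 48, return 17 + 14 + 17 + 18 + 12 = 78.
Arcturus + Spica + Mira + Atlas + Deneb: cost 11 + 14 + 7 + 11 + 5 = 48 ≤ 48, return 17 + 6 + 14 + 17 + 18 = 72.
Best is Arcturus, Mira, Atlas, Deneb, and Lyra with total return 78.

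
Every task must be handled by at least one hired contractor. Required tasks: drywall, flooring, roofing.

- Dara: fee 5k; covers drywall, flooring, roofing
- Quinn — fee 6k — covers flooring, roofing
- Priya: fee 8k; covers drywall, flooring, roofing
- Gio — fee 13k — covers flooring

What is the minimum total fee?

This is a weighted set-cover instance.
Dara alone covers drywall, flooring, roofing — every task.
Total fee: 5.
No cover costs less than 5.

5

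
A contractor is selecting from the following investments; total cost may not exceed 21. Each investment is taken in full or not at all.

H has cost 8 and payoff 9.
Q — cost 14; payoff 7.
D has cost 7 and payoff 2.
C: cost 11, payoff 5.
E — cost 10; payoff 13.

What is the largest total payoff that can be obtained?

Treat it as a binary knapsack problem.
Allowing fractional choices, the relaxed optimum would be about 23.5, but investments are indivisible.
C + E: cost 11 + 10 = 21 ≤ 21, payoff 5 + 13 = 18.
H + E: cost 8 + 10 = 18 ≤ 21, payoff 9 + 13 = 22.
Best is H and E with total payoff 22.

22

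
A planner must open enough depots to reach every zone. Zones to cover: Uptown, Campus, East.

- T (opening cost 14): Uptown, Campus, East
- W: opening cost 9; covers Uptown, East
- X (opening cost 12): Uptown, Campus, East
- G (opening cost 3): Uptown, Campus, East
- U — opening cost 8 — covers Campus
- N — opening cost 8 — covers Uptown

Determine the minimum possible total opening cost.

G alone covers Uptown, Campus, East — every zone.
Total opening cost: 3.
No cover costs less than 3.

3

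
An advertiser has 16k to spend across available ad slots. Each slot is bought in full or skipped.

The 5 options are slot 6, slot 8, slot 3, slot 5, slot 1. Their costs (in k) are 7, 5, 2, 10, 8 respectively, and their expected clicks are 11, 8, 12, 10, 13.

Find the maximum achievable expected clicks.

Take slot 8, slot 3, and slot 1: cost 5 + 2 + 8 = 15 ≤ 16, expected clicks 8 + 12 + 13 = 33.
No other feasible combination does better.

33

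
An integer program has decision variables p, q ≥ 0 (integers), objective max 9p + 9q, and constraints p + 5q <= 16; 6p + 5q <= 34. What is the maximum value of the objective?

The continuous relaxation peaks at (3.6, 2.48) with value 54.72; rounding to a feasible lattice point costs some objective.
(p,q)=(4,2) is feasible, giving 54.
(p,q)=(3,2) is feasible, giving 45.
The best lattice point is (4,2), giving 54.

54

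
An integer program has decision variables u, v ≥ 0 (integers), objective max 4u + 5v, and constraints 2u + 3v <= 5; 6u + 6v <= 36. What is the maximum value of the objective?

9

(u,v)=(1,1): 2·1+3·1=5≤5, 6·1+6·1=12≤36, objective 9.
(u,v)=(2,0): 2·2+3·0=4≤5, 6·2+6·0=12≤36, objective 8.
(u,v)=(0,1): 2·0+3·1=3≤5, 6·0+6·1=6≤36, objective 5.
(u,v)=(1,0): 2·1+3·0=2≤5, 6·1+6·0=6≤36, objective 4.
The best lattice point is (1,1), giving 9.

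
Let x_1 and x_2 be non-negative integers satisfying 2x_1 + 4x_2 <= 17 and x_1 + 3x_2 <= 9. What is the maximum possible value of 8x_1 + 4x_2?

(x_1,x_2)=(8,0): 2·8+4·0=16≤17, 1·8+3·0=8≤9, objective 64.
(x_1,x_2)=(7,0): 2·7+4·0=14≤17, 1·7+3·0=7≤9, objective 56.
The best lattice point is (8,0), giving 64.

64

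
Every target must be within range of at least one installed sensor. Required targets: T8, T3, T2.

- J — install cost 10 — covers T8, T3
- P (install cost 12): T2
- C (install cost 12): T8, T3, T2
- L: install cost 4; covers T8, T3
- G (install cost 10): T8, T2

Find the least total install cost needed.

12

The greedy cost-per-new-target heuristic would pick L and G for 14, but a cheaper cover exists.
C alone covers T8, T3, T2 — every target.
Total install cost: 12.
No cover costs less than 12.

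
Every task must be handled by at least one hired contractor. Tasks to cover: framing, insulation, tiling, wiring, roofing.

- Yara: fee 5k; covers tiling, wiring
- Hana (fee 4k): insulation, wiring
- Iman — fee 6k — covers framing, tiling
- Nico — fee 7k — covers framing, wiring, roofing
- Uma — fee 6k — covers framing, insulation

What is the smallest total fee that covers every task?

16

The greedy cost-per-new-task heuristic would pick Hana, Iman, and Nico for 17, but a cheaper cover exists.
Choose Yara, Hana, and Nico: together they cover framing, insulation, tiling, wiring, roofing — every task.
Total fee: 5 + 4 + 7 = 16.
No cover costs less than 16.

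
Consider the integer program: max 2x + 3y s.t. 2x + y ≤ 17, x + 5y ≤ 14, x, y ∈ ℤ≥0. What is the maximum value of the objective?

The continuous relaxation peaks at (7.89, 1.22) with value 19.44; rounding to a feasible lattice point costs some objective.
(x,y)=(8,1): 2·8+1·1=17≤17, 1·8+5·1=13≤14, objective 19.
(x,y)=(7,1): 2·7+1·1=15≤17, 1·7+5·1=12≤14, objective 17.
The best lattice point is (8,1), giving 19.

19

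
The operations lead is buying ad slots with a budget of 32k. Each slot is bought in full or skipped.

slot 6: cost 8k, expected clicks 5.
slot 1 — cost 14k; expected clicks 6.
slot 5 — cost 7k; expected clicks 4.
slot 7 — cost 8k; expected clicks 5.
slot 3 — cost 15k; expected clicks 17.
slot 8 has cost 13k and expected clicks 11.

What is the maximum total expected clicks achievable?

Take slot 3 and slot 8: cost 15 + 13 = 28 ≤ 32, expected clicks 17 + 11 = 28.
No other feasible combination does better.

28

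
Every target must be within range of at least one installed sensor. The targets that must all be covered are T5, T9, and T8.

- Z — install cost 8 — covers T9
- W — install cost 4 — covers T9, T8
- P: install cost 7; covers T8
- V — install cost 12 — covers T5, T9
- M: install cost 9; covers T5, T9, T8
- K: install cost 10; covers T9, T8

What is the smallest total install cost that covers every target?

9

The greedy cost-per-new-target heuristic would pick W and M for 13, but a cheaper cover exists.
M alone covers T5, T9, T8 — every target.
Total install cost: 9.
No cover costs less than 9.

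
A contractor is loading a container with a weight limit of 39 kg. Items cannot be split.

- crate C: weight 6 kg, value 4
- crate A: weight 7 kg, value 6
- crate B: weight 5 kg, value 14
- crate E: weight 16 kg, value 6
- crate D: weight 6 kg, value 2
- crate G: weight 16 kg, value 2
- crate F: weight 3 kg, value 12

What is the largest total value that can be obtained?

This is a 0-1 knapsack instance.
Allowing fractional choices, the relaxed optimum would be about 42.7, but items are indivisible.
crate A + crate B + crate E + crate D + crate F: weight 7 + 5 + 16 + 6 + 3 = 37 ≤ 39, value 6 + 14 + 6 + 2 + 12 = 40.
crate C + crate A + crate B + crate E + crate F: weight 6 + 7 + 5 + 16 + 3 = 37 ≤ 39, value 4 + 6 + 14 + 6 + 12 = 42.
Best is crate C, crate A, crate B, crate E, and crate F with total value 42.

42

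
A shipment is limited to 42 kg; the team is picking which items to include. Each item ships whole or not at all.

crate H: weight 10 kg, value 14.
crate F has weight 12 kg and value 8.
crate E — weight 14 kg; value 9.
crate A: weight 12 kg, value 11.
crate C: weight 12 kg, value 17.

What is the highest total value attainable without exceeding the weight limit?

Allowing fractional choices, the relaxed optimum would be about 47.3, but items are indivisible.
crate H + crate A + crate C: weight 10 + 12 + 12 = 34 ≤ 42, value 14 + 11 + 17 = 42.
crate H + crate E + crate C: weight 10 + 14 + 12 = 36 ≤ 42, value 14 + 9 + 17 = 40.
crate H + crate F + crate C: weight 10 + 12 + 12 = 34 ≤ 42, value 14 + 8 + 17 = 39.
Best is crate H, crate A, and crate C with total value 42.

42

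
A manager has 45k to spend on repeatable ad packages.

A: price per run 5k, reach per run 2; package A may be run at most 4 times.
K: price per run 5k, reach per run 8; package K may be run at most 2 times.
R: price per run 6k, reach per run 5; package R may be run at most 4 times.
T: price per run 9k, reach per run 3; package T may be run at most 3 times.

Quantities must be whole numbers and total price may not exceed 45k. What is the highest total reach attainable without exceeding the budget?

Take 2×A, 2×K, and 4×R: price 44 ≤ 45, reach 2·2 + 2·8 + 4·5 = 40.
K has the best ratio (8/5) and is taken to its limit of 2; remaining capacity is filled optimally with the others.

40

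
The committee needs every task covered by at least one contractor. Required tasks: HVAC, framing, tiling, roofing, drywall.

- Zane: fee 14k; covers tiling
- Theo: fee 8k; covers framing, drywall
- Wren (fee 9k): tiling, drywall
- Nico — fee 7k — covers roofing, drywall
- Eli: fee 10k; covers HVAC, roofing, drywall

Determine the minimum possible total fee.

27

This is an integer covering problem.
Choose Theo, Wren, and Eli: together they cover HVAC, framing, tiling, roofing, drywall — every task.
Total fee: 8 + 9 + 10 = 27.
No cover costs less than 27.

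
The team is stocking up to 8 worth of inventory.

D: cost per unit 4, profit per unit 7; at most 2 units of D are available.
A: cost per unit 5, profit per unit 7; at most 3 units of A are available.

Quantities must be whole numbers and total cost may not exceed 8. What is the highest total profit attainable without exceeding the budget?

This is a bounded integer knapsack.
D has the best ratio (7/4); taking only D gives at most 2×7 = 14 (stopped by the cost limit).
Optimal: 2×D: cost 8 ≤ 8, profit 2·7 = 14.

14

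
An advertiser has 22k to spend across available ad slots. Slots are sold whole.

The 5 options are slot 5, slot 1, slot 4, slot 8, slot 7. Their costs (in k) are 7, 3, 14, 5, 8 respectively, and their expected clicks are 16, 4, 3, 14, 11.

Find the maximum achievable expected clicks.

Allowing fractional choices, the relaxed optimum would be about 43.7, but ad slots are indivisible.
slot 5 + slot 1 + slot 8: cost 7 + 3 + 5 = 15 ≤ 22, expected clicks 16 + 4 + 14 = 34.
slot 5 + slot 8 + slot 7: cost 7 + 5 + 8 = 20 ≤ 22, expected clicks 16 + 14 + 11 = 41.
Best is slot 5, slot 8, and slot 7 with total expected clicks 41.

41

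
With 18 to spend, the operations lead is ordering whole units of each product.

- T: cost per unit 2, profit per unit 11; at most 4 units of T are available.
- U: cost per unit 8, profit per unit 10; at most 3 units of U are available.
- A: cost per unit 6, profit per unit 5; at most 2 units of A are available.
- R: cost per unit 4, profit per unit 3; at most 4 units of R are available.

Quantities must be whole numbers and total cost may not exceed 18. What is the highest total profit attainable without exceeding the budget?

T has the best ratio (11/2); taking only T gives at most 4×11 = 44 (stopped by the supply cap of 4).
Mixing does better — 4×T and 1×U: cost 16 ≤ 18, profit 4·11 + 1·10 = 54.

54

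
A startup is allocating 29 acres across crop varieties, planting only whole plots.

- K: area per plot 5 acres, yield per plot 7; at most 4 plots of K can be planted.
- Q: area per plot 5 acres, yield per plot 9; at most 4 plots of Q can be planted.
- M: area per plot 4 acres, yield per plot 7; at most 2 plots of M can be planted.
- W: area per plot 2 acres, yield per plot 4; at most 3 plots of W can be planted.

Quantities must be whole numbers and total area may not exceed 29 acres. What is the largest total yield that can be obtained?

53

4×Q, 1×M, and 2×W: area 28 ≤ 29, yield 4·9 + 1·7 + 2·4 = 51.
3×Q, 2×M, and 3×W: area 29 ≤ 29, yield 3·9 + 2·7 + 3·4 = 53.
Best is 53.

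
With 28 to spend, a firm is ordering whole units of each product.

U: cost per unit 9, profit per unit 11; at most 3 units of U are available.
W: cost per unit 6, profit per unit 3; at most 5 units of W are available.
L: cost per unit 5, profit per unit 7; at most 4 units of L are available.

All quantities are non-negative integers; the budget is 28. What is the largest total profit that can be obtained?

L has the best ratio (7/5); taking only L gives at most 4×7 = 28 (stopped by the supply cap of 4).
Mixing does better — 2×U and 2×L: cost 28 ≤ 28, profit 2·11 + 2·7 = 36.

36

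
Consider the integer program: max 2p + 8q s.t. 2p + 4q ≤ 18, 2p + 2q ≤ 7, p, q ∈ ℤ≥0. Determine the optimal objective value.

24

Relaxing integrality, the LP optimum is 28.00 at (p,q) = (0, 3.5), which is not an integer point.
(p,q)=(0,3): 2·0+4·3=12≤18, 2·0+2·3=6≤7, objective 24.
(p,q)=(1,2): 2·1+4·2=10≤18, 2·1+2·2=6≤7, objective 18.
Maximum is 24 at (p,q)=(0,3).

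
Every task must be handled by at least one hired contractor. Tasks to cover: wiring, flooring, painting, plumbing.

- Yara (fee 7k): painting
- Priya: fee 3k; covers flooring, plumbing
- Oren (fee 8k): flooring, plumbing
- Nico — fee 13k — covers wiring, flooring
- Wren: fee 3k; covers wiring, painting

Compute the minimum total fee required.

6

Choose Priya and Wren: together they cover wiring, flooring, painting, plumbing — every task.
Total fee: 3 + 3 = 6.
No cover costs less than 6.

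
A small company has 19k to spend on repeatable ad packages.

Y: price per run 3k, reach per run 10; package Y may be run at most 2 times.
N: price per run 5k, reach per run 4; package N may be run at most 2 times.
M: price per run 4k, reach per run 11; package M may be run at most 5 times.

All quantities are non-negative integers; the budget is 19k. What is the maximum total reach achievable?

54

Y has the best ratio (10/3); taking only Y gives at most 2×10 = 20 (stopped by the supply cap of 2).
Mixing does better — 1×Y and 4×M: price 19 ≤ 19, reach 1·10 + 4·11 = 54.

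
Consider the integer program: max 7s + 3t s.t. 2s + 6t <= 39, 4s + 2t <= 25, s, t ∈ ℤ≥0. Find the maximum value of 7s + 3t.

42

(s,t)=(6,0) is feasible, giving 42.
(s,t)=(5,1) is feasible, giving 38.
(s,t)=(5,0) is feasible, giving 35.
Maximum is 42 at (s,t)=(6,0).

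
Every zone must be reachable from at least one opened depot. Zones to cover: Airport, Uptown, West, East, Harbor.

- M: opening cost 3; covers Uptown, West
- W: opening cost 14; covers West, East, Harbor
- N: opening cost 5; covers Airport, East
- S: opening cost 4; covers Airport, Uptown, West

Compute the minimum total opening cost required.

18

Choose W and S: together they cover Airport, Uptown, West, East, Harbor — every zone.
Total opening cost: 14 + 4 = 18.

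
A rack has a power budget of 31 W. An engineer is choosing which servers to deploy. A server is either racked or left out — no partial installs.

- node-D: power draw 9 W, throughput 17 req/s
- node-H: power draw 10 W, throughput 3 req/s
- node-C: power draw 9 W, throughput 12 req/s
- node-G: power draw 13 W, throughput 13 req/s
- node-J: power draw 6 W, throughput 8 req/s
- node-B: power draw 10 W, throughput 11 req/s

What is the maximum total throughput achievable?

Allowing fractional choices, the relaxed optimum would be about 44.7, but servers are indivisible.
node-D + node-C + node-G: power draw 9 + 9 + 13 = 31 ≤ 31, throughput 17 + 12 + 13 = 42.
node-D + node-C + node-B: power draw 9 + 9 + 10 = 28 ≤ 31, throughput 17 + 12 + 11 = 40.
Best is node-D, node-C, and node-G with total throughput 42.

42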